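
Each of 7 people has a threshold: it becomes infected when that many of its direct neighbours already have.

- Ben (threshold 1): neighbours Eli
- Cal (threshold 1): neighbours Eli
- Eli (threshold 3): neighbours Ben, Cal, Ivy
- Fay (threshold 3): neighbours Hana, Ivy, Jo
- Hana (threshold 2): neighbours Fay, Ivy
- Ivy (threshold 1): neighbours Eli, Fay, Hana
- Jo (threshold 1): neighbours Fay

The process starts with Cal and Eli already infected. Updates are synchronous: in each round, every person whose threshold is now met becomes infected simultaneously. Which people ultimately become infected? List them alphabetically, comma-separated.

Round 1 — Cal, Eli become infected (initial).
Round 2 — checking thresholds:
  Ben: 1 of 1 neighbours ≥ 1, becomes infected.
  Ivy: 1 of 3 neighbours ≥ 1, becomes infected.
Round 3 — no new infections; cascade stops.

Ben, Cal, Eli, Ivy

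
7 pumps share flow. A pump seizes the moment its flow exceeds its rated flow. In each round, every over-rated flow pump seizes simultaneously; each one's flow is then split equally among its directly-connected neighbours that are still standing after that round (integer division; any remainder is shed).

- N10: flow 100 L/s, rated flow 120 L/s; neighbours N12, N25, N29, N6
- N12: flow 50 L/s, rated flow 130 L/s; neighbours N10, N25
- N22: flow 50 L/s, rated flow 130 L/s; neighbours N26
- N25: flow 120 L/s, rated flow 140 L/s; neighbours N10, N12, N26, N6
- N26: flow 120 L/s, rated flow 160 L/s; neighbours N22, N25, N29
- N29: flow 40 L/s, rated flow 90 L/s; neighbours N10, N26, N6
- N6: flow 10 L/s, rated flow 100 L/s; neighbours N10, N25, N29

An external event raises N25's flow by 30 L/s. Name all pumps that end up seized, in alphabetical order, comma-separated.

Round 1 — N25 at 150 > 140. N25 seizes.
  N25 sheds 150 L/s to N10, N12, N26, N6: 37 each (2 lost).
    N10: 100+37 = 137 > 120
    N12: 50+37 = 87 ≤ 130
    N26: 120+37 = 157 ≤ 160
    N6: 10+37 = 47 ≤ 100
Round 2 — N10 seizes.
  N10 sheds 137 L/s to N12, N29, N6: 45 each (2 lost).
    N12: 87+45 = 132 > 130
    N29: 40+45 = 85 ≤ 90
    N6: 47+45 = 92 ≤ 100
Round 3 — N12 seizes.
  N12 sheds 132 L/s: no online neighbours, lost.
No further seizures.

N10, N12, N25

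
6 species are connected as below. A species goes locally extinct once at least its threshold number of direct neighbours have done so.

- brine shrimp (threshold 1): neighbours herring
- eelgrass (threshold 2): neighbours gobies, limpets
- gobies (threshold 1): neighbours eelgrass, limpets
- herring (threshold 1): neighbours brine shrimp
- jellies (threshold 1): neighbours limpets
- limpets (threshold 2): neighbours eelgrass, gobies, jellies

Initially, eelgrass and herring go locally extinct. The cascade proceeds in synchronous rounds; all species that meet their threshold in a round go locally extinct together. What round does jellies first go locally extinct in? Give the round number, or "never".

4

Round 1 — eelgrass, herring go locally extinct (initial).
Round 2 — checking thresholds:
  brine shrimp: 1 of 1 neighbours ≥ 1, goes locally extinct.
  gobies: 1 of 2 neighbours ≥ 1, goes locally extinct.
  limpets: 1 of 3 neighbours < 2, holds.
Round 3 — checking thresholds:
  limpets: 2 of 3 neighbours ≥ 2, goes locally extinct.
Round 4 — checking thresholds:
  jellies: 1 of 1 neighbours ≥ 1, goes locally extinct.
Round 5 — no new extinctions; cascade stops.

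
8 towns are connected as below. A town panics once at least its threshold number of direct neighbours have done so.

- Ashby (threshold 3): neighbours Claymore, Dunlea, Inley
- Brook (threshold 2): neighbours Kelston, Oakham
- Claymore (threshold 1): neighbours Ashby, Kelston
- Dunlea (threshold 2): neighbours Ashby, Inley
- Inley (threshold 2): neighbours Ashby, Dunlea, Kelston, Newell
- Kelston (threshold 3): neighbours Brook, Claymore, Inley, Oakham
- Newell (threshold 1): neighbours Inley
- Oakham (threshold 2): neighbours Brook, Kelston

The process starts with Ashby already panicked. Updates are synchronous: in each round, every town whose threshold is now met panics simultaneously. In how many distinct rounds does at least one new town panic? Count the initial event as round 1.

Round 1 — Ashby panics (initial).
Round 2 — checking thresholds:
  Claymore: 1 of 2 neighbours ≥ 1, panics.
  Dunlea: 1 of 2 neighbours < 2, below threshold.
  Inley: 1 of 4 neighbours < 2, below threshold.
Round 3 — no new panics; cascade stops.

2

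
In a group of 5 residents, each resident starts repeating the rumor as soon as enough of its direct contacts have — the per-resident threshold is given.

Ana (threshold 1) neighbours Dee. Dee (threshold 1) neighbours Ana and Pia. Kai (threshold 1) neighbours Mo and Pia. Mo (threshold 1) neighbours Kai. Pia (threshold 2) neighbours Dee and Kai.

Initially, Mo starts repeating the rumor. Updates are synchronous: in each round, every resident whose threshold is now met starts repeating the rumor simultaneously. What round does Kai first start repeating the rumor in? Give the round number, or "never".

Round 1 — Mo starts repeating the rumor (initial).
Round 2 — checking thresholds:
  Kai: 1 of 2 neighbours ≥ 1, starts repeating the rumor.
Round 3 — no new spreads; cascade stops.

2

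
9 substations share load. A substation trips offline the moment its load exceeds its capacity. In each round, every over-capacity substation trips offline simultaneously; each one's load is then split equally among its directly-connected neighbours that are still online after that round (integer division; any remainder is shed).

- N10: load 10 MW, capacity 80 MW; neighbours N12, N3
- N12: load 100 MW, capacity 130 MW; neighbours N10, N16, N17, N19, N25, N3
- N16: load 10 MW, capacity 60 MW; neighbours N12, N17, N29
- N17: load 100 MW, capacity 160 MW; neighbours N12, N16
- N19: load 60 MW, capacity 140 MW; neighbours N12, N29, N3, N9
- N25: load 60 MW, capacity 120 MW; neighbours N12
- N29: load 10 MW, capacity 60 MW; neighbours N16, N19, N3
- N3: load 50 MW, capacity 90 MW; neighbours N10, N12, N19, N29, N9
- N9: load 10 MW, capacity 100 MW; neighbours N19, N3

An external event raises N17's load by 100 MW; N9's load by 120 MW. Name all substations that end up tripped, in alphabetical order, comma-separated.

N10, N12, N16, N17, N19, N25, N29, N3, N9

Round 1 — N17 at 200 > 160; N9 at 130 > 100. N17, N9 trip offline.
  N17 sheds 200 MW to N12, N16: 100 each.
    N12: 100+100 = 200 > 130
    N16: 10+100 = 110 > 60
  N9 sheds 130 MW to N19, N3: 65 each.
    N19: 60+65 = 125 ≤ 140
    N3: 50+65 = 115 > 90
Round 2 — N12, N16, N3 trip offline.
  N12 sheds 200 MW to N10, N19, N25: 66 each (2 lost).
    N10: 10+66 = 76 ≤ 80
    N19: 125+66 = 191 > 140
    N25: 60+66 = 126 > 120
  N16 sheds 110 MW to N29: 110 each.
    N29: 10+110 = 120 > 60
  N3 sheds 115 MW to N10, N19, N29: 38 each (1 lost).
    N10: 76+38 = 114 > 80
    N19: 191+38 = 229 > 140
    N29: 120+38 = 158 > 60
Round 3 — N10, N19, N25, N29 trip offline.
  N10 sheds 114 MW: no online neighbours, lost.
  N19 sheds 229 MW: no online neighbours, lost.
  N25 sheds 126 MW: no online neighbours, lost.
  N29 sheds 158 MW: no online neighbours, lost.
No further trips.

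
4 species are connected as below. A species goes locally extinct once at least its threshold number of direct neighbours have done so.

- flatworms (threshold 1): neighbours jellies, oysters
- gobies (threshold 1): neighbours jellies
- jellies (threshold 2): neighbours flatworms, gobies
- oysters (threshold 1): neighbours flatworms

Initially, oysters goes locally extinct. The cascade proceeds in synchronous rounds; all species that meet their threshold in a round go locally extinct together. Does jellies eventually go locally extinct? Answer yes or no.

Round 1 — oysters goes locally extinct (initial).
Round 2 — checking thresholds:
  flatworms: 1 of 2 neighbours ≥ 1, goes locally extinct.
Round 3 — no new extinctions; cascade stops.

no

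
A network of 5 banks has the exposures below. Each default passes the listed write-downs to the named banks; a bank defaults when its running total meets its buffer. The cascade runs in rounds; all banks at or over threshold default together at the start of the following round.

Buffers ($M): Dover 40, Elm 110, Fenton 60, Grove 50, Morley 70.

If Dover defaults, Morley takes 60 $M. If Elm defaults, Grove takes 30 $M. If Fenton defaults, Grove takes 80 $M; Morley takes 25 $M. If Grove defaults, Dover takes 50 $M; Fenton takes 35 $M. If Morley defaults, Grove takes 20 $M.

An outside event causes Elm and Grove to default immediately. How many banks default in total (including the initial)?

Round 1 — Elm, Grove default (initial).
  Dover: +50 → 50 ≥ 40
  Fenton: +35 → 35 < 60
Round 2 — Dover defaults.
  Morley: +60 → 60 < 70
No further defaults.

3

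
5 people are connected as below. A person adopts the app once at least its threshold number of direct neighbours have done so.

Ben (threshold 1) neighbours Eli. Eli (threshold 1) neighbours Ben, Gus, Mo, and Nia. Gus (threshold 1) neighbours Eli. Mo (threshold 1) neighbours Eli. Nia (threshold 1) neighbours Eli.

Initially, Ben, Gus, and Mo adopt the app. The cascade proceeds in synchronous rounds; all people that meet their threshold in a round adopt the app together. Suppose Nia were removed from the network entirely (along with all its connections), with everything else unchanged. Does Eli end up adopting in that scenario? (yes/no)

With Nia removed:
Round 1 — Ben, Gus, Mo adopt the app (initial).
Round 2 — checking thresholds:
  Eli: 3 of 3 neighbours ≥ 1, adopts the app.
Round 3 — no new adoptions; cascade stops.

yes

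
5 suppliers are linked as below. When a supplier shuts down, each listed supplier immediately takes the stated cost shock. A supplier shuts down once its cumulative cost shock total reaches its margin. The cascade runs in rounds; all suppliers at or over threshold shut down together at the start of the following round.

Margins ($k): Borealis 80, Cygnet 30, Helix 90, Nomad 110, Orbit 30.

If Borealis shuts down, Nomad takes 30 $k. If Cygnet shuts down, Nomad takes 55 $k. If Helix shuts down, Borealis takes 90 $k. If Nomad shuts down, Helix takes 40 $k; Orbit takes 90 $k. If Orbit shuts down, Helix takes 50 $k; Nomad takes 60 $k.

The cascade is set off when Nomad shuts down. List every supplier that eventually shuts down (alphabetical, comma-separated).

Borealis, Helix, Nomad, Orbit

Round 1 — Nomad shuts down (initial).
  Helix: +40 → 40 < 90
  Orbit: +90 → 90 ≥ 30
Round 2 — Orbit shuts down.
  Helix: +50 → 90 ≥ 90
Round 3 — Helix shuts down.
  Borealis: +90 → 90 ≥ 80
Round 4 — Borealis shuts down.
No further shutdowns.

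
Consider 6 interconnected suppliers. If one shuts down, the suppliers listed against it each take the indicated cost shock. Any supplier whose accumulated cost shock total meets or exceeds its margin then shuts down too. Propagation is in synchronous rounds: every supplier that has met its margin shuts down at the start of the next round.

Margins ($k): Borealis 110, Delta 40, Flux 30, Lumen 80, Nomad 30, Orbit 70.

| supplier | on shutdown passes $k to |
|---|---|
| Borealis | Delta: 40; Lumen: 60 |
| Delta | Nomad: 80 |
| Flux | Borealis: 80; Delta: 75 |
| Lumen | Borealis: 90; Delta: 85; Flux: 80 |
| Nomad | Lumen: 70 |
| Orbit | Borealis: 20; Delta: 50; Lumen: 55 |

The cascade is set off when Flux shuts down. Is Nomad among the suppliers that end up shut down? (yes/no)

Round 1 — Flux shuts down (initial).
  Borealis: +80 → 80 < 110
  Delta: +75 → 75 ≥ 40
Round 2 — Delta shuts down.
  Nomad: +80 → 80 ≥ 30
Round 3 — Nomad shuts down.
  Lumen: +70 → 70 < 80
No further shutdowns.

yes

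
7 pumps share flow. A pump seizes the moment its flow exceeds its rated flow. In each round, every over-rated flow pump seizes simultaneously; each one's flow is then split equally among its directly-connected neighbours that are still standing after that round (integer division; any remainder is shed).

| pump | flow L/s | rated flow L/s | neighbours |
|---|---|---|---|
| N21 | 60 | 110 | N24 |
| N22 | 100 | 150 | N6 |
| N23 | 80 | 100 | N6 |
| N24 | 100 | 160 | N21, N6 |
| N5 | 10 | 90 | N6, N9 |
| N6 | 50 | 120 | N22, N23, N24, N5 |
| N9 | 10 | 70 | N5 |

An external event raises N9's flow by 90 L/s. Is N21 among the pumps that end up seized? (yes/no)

Round 1 — N9 at 100 > 70. N9 seizes.
  N9 sheds 100 L/s to N5: 100 each.
    N5: 10+100 = 110 > 90
Round 2 — N5 seizes.
  N5 sheds 110 L/s to N6: 110 each.
    N6: 50+110 = 160 > 120
Round 3 — N6 seizes.
  N6 sheds 160 L/s to N22, N23, N24: 53 each (1 lost).
    N22: 100+53 = 153 > 150
    N23: 80+53 = 133 > 100
    N24: 100+53 = 153 ≤ 160
Round 4 — N22, N23 seize.
  N22 sheds 153 L/s: no online neighbours, lost.
  N23 sheds 133 L/s: no online neighbours, lost.
No further seizures.

no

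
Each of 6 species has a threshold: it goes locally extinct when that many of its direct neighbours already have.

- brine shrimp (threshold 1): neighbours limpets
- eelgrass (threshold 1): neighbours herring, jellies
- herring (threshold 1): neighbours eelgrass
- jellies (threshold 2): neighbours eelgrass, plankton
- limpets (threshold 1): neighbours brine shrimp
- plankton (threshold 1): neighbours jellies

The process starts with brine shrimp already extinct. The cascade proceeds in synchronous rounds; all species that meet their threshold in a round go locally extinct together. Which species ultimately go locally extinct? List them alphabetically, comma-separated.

Round 1 — brine shrimp goes locally extinct (initial).
Round 2 — checking thresholds:
  limpets: 1 of 1 neighbours ≥ 1, goes locally extinct.
Round 3 — no new extinctions; cascade stops.

brine shrimp, limpets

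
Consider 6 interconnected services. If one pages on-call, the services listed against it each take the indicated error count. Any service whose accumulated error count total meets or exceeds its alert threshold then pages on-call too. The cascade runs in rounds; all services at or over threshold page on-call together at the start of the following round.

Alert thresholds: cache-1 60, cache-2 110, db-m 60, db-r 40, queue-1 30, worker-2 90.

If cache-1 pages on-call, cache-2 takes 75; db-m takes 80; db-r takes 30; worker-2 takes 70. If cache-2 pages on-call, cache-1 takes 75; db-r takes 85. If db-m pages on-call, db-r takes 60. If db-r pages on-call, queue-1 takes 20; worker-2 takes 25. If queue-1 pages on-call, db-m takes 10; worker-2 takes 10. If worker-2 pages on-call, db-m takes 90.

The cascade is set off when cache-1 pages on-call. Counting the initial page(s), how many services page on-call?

Round 1 — cache-1 pages on-call (initial).
  cache-2: +75 → 75 < 110
  db-m: +80 → 80 ≥ 60
  db-r: +30 → 30 < 40
  worker-2: +70 → 70 < 90
Round 2 — db-m pages on-call.
  db-r: +60 → 90 ≥ 40
Round 3 — db-r pages on-call.
  queue-1: +20 → 20 < 30
  worker-2: +25 → 95 ≥ 90
Round 4 — worker-2 pages on-call.
No further pages.

4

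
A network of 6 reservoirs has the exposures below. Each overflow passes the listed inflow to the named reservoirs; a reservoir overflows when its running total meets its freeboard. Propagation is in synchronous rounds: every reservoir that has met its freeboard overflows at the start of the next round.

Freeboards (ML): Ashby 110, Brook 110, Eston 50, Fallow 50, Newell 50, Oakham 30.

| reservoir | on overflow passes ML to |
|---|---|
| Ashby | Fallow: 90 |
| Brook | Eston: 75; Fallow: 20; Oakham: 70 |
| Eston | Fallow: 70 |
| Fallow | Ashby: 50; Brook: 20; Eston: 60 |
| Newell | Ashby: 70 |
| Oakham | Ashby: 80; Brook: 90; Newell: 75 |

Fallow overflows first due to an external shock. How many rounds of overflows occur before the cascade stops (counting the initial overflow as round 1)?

Round 1 — Fallow overflows (initial).
  Ashby: +50 → 50 < 110
  Brook: +20 → 20 < 110
  Eston: +60 → 60 ≥ 50
Round 2 — Eston overflows.
No further overflows.

2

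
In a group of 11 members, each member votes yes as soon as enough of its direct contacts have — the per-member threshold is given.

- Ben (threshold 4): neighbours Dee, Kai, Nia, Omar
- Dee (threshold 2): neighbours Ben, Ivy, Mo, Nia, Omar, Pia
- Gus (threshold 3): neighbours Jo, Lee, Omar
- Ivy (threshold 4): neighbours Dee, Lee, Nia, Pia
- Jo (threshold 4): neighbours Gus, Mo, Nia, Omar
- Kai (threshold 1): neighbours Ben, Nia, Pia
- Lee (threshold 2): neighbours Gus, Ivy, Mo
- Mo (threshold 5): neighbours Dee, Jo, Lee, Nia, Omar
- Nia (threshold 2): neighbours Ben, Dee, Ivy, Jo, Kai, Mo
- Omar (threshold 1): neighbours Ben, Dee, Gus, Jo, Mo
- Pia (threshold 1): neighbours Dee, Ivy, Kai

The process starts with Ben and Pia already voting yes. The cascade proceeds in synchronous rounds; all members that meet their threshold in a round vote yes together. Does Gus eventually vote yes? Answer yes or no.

Round 1 — Ben, Pia vote yes (initial).
Round 2 — checking thresholds:
  Dee: 2 of 6 neighbours ≥ 2, votes yes.
  Ivy: 1 of 4 neighbours < 4, below threshold.
  Kai: 2 of 3 neighbours ≥ 1, votes yes.
  Nia: 1 of 6 neighbours < 2, below threshold.
  Omar: 1 of 5 neighbours ≥ 1, votes yes.
Round 3 — checking thresholds:
  Gus: 1 of 3 neighbours < 3, below threshold.
  Ivy: 2 of 4 neighbours < 4, below threshold.
  Jo: 1 of 4 neighbours < 4, below threshold.
  Mo: 2 of 5 neighbours < 5, below threshold.
  Nia: 3 of 6 neighbours ≥ 2, votes yes.
Round 4 — no new yes votes; cascade stops.

no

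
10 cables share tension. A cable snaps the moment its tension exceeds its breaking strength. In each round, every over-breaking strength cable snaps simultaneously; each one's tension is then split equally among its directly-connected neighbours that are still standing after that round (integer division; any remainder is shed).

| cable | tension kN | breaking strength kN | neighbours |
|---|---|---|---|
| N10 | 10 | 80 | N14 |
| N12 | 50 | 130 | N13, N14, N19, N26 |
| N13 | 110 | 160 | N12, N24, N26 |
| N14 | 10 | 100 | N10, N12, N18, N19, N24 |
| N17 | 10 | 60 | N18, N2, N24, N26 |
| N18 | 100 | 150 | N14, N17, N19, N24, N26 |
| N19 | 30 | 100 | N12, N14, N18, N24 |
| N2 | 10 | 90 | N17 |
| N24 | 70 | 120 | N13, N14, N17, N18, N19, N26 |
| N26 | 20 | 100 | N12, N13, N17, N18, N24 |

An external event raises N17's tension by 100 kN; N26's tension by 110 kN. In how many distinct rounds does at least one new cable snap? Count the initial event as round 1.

Round 1 — N17 at 110 > 60; N26 at 130 > 100. N17, N26 snap.
  N17 sheds 110 kN to N18, N2, N24: 36 each (2 lost).
    N18: 100+36 = 136 ≤ 150
    N2: 10+36 = 46 ≤ 90
    N24: 70+36 = 106 ≤ 120
  N26 sheds 130 kN to N12, N13, N18, N24: 32 each (2 lost).
    N12: 50+32 = 82 ≤ 130
    N13: 110+32 = 142 ≤ 160
    N18: 136+32 = 168 > 150
    N24: 106+32 = 138 > 120
Round 2 — N18, N24 snap.
  N18 sheds 168 kN to N14, N19: 84 each.
    N14: 10+84 = 94 ≤ 100
    N19: 30+84 = 114 > 100
  N24 sheds 138 kN to N13, N14, N19: 46 each.
    N13: 142+46 = 188 > 160
    N14: 94+46 = 140 > 100
    N19: 114+46 = 160 > 100
Round 3 — N13, N14, N19 snap.
  N13 sheds 188 kN to N12: 188 each.
    N12: 82+188 = 270 > 130
  N14 sheds 140 kN to N10, N12: 70 each.
    N10: 10+70 = 80 ≤ 80
    N12: 270+70 = 340 > 130
  N19 sheds 160 kN to N12: 160 each.
    N12: 340+160 = 500 > 130
Round 4 — N12 snaps.
  N12 sheds 500 kN: no online neighbours, lost.
No further breaks.

4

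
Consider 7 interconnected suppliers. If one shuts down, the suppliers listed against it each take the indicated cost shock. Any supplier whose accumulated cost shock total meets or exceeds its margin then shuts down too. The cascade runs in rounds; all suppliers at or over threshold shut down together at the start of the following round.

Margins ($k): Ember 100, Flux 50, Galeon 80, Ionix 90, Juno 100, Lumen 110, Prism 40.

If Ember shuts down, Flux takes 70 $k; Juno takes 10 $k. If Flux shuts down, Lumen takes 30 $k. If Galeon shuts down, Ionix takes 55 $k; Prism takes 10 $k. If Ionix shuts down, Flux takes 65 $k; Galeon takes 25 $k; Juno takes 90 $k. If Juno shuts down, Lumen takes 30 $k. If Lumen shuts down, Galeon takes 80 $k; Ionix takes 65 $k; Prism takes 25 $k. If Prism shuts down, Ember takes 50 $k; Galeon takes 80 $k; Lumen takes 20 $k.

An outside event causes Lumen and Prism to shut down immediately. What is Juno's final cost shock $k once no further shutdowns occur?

Round 1 — Lumen, Prism shut down (initial).
  Ember: +50 → 50 < 100
  Galeon: +80+80 → 160 ≥ 80
  Ionix: +65 → 65 < 90
Round 2 — Galeon shuts down.
  Ionix: +55 → 120 ≥ 90
Round 3 — Ionix shuts down.
  Flux: +65 → 65 ≥ 50
  Juno: +90 → 90 < 100
Round 4 — Flux shuts down.
No further shutdowns.

90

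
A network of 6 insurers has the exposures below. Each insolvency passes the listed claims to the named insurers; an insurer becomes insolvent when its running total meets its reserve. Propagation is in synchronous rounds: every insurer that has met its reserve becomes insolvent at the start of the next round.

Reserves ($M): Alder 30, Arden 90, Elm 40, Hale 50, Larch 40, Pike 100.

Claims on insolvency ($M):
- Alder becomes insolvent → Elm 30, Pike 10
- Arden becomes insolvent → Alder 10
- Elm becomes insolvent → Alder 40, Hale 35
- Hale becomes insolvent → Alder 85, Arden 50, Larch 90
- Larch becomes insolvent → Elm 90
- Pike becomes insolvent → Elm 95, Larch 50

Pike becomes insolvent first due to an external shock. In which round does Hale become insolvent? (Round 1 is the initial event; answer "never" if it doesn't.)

Round 1 — Pike becomes insolvent (initial).
  Elm: +95 → 95 ≥ 40
  Larch: +50 → 50 ≥ 40
Round 2 — Elm, Larch become insolvent.
  Alder: +40 → 40 ≥ 30
  Hale: +35 → 35 < 50
Round 3 — Alder becomes insolvent.
No further insolvencies.

never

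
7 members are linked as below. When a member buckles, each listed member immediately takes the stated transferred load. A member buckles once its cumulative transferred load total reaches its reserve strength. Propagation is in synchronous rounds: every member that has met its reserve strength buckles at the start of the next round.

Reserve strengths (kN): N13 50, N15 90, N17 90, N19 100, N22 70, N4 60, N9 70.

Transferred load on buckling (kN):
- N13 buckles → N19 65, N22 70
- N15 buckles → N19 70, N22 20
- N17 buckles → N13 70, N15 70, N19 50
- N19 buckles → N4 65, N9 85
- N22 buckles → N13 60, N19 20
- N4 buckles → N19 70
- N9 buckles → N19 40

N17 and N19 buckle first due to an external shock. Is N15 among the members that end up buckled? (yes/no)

Round 1 — N17, N19 buckle (initial).
  N13: +70 → 70 ≥ 50
  N15: +70 → 70 < 90
  N4: +65 → 65 ≥ 60
  N9: +85 → 85 ≥ 70
Round 2 — N13, N4, N9 buckle.
  N22: +70 → 70 ≥ 70
Round 3 — N22 buckles.
No further bucklings.

no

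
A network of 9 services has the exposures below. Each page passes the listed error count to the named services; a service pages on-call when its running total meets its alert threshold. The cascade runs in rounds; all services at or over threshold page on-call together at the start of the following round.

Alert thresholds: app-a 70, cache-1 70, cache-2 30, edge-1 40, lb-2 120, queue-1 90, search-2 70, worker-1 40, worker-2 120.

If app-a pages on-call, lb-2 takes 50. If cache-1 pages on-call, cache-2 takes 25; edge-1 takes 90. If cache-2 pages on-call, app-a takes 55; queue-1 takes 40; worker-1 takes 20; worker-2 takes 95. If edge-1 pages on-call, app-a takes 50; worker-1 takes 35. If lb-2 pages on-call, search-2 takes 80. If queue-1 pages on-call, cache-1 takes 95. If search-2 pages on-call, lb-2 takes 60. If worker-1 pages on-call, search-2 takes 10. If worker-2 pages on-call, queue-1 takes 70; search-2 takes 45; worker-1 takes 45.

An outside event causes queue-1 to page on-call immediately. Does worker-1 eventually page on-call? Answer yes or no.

Round 1 — queue-1 pages on-call (initial).
  cache-1: +95 → 95 ≥ 70
Round 2 — cache-1 pages on-call.
  cache-2: +25 → 25 < 30
  edge-1: +90 → 90 ≥ 40
Round 3 — edge-1 pages on-call.
  app-a: +50 → 50 < 70
  worker-1: +35 → 35 < 40
No further pages.

no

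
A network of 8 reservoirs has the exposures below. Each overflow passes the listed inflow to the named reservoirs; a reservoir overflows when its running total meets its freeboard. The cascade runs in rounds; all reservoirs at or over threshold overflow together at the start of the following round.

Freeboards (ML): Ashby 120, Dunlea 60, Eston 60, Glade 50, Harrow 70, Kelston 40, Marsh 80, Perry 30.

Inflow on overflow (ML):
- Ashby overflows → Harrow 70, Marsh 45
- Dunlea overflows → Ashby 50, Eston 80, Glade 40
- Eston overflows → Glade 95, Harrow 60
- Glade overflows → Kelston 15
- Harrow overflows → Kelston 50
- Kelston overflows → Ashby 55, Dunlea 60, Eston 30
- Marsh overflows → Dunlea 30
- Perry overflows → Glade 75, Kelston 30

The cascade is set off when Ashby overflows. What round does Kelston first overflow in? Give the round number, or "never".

Round 1 — Ashby overflows (initial).
  Harrow: +70 → 70 ≥ 70
  Marsh: +45 → 45 < 80
Round 2 — Harrow overflows.
  Kelston: +50 → 50 ≥ 40
Round 3 — Kelston overflows.
  Dunlea: +60 → 60 ≥ 60
  Eston: +30 → 30 < 60
Round 4 — Dunlea overflows.
  Eston: +80 → 110 ≥ 60
  Glade: +40 → 40 < 50
Round 5 — Eston overflows.
  Glade: +95 → 135 ≥ 50
Round 6 — Glade overflows.
No further overflows.

3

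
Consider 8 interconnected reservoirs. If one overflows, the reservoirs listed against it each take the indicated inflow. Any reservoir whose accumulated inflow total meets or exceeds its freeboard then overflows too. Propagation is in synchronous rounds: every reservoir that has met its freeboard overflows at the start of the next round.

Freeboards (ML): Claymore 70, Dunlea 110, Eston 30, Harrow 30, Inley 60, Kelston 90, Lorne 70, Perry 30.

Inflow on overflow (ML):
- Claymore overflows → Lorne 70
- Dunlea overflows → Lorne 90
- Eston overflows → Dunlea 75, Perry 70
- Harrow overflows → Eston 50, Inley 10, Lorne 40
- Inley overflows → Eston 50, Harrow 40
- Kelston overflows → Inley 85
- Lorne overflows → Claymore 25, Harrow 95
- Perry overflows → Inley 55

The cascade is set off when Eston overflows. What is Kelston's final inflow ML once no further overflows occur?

Round 1 — Eston overflows (initial).
  Dunlea: +75 → 75 < 110
  Perry: +70 → 70 ≥ 30
Round 2 — Perry overflows.
  Inley: +55 → 55 < 60
No further overflows.

0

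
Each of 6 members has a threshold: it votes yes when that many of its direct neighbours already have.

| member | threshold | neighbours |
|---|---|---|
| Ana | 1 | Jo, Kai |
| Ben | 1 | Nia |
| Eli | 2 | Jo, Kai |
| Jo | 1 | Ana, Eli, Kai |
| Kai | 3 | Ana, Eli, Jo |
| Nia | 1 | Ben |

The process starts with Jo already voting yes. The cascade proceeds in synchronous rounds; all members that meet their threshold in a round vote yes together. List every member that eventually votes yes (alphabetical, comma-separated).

Ana, Jo

Round 1 — Jo votes yes (initial).
Round 2 — checking thresholds:
  Ana: 1 of 2 neighbours ≥ 1, votes yes.
  Eli: 1 of 2 neighbours < 2, not yet.
  Kai: 1 of 3 neighbours < 3, not yet.
Round 3 — no new yes votes; cascade stops.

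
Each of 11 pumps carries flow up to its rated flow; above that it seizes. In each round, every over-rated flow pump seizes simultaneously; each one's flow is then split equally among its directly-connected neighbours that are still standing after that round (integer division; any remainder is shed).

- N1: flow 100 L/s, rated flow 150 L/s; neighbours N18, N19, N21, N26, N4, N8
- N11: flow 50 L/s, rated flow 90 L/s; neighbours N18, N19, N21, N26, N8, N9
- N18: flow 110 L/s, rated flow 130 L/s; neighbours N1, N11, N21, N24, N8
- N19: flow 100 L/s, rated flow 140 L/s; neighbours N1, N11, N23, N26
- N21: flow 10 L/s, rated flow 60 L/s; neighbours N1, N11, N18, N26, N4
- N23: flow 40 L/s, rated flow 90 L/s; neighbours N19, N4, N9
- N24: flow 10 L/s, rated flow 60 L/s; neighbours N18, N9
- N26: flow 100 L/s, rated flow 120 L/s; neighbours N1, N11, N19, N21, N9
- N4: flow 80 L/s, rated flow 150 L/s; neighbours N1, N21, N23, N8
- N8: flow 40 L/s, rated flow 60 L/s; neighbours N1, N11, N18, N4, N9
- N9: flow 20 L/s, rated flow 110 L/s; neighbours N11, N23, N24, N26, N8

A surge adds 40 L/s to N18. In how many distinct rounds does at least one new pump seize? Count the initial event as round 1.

8

Round 1 — N18 at 150 > 130. N18 seizes.
  N18 sheds 150 L/s to N1, N11, N21, N24, N8: 30 each.
    N1: 100+30 = 130 ≤ 150
    N11: 50+30 = 80 ≤ 90
    N21: 10+30 = 40 ≤ 60
    N24: 10+30 = 40 ≤ 60
    N8: 40+30 = 70 > 60
Round 2 — N8 seizes.
  N8 sheds 70 L/s to N1, N11, N4, N9: 17 each (2 lost).
    N1: 130+17 = 147 ≤ 150
    N11: 80+17 = 97 > 90
    N4: 80+17 = 97 ≤ 150
    N9: 20+17 = 37 ≤ 110
Round 3 — N11 seizes.
  N11 sheds 97 L/s to N19, N21, N26, N9: 24 each (1 lost).
    N19: 100+24 = 124 ≤ 140
    N21: 40+24 = 64 > 60
    N26: 100+24 = 124 > 120
    N9: 37+24 = 61 ≤ 110
Round 4 — N21, N26 seize.
  N21 sheds 64 L/s to N1, N4: 32 each.
    N1: 147+32 = 179 > 150
    N4: 97+32 = 129 ≤ 150
  N26 sheds 124 L/s to N1, N19, N9: 41 each (1 lost).
    N1: 179+41 = 220 > 150
    N19: 124+41 = 165 > 140
    N9: 61+41 = 102 ≤ 110
Round 5 — N1, N19 seize.
  N1 sheds 220 L/s to N4: 220 each.
    N4: 129+220 = 349 > 150
  N19 sheds 165 L/s to N23: 165 each.
    N23: 40+165 = 205 > 90
Round 6 — N23, N4 seize.
  N23 sheds 205 L/s to N9: 205 each.
    N9: 102+205 = 307 > 110
  N4 sheds 349 L/s: no online neighbours, lost.
Round 7 — N9 seizes.
  N9 sheds 307 L/s to N24: 307 each.
    N24: 40+307 = 347 > 60
Round 8 — N24 seizes.
  N24 sheds 347 L/s: no online neighbours, lost.
No further seizures.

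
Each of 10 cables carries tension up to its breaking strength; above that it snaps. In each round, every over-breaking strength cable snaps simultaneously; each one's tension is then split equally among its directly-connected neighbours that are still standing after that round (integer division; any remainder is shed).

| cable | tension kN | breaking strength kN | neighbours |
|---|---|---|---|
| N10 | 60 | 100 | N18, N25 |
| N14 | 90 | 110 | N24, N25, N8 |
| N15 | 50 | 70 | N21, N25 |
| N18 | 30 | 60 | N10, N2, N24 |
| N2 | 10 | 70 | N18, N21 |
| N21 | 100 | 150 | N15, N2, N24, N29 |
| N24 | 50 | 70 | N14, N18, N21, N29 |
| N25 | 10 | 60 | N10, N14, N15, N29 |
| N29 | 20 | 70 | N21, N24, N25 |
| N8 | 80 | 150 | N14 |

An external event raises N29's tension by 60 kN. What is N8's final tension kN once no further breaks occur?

Round 1 — N29 at 80 > 70. N29 snaps.
  N29 sheds 80 kN to N21, N24, N25: 26 each (2 lost).
    N21: 100+26 = 126 ≤ 150
    N24: 50+26 = 76 > 70
    N25: 10+26 = 36 ≤ 60
Round 2 — N24 snaps.
  N24 sheds 76 kN to N14, N18, N21: 25 each (1 lost).
    N14: 90+25 = 115 > 110
    N18: 30+25 = 55 ≤ 60
    N21: 126+25 = 151 > 150
Round 3 — N14, N21 snap.
  N14 sheds 115 kN to N25, N8: 57 each (1 lost).
    N25: 36+57 = 93 > 60
    N8: 80+57 = 137 ≤ 150
  N21 sheds 151 kN to N15, N2: 75 each (1 lost).
    N15: 50+75 = 125 > 70
    N2: 10+75 = 85 > 70
Round 4 — N15, N2, N25 snap.
  N15 sheds 125 kN: no online neighbours, lost.
  N2 sheds 85 kN to N18: 85 each.
    N18: 55+85 = 140 > 60
  N25 sheds 93 kN to N10: 93 each.
    N10: 60+93 = 153 > 100
Round 5 — N10, N18 snap.
  N10 sheds 153 kN: no online neighbours, lost.
  N18 sheds 140 kN: no online neighbours, lost.
No further breaks.

137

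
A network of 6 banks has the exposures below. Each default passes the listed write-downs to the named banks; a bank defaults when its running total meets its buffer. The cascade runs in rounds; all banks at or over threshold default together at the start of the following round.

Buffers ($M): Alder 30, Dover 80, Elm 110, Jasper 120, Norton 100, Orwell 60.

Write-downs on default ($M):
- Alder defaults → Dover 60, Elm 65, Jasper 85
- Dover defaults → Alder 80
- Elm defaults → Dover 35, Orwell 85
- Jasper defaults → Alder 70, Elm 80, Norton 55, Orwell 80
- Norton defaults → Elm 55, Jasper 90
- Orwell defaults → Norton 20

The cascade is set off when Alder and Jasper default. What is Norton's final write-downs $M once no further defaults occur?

Round 1 — Alder, Jasper default (initial).
  Dover: +60 → 60 < 80
  Elm: +65+80 → 145 ≥ 110
  Norton: +55 → 55 < 100
  Orwell: +80 → 80 ≥ 60
Round 2 — Elm, Orwell default.
  Dover: +35 → 95 ≥ 80
  Norton: +20 → 75 < 100
Round 3 — Dover defaults.
No further defaults.

75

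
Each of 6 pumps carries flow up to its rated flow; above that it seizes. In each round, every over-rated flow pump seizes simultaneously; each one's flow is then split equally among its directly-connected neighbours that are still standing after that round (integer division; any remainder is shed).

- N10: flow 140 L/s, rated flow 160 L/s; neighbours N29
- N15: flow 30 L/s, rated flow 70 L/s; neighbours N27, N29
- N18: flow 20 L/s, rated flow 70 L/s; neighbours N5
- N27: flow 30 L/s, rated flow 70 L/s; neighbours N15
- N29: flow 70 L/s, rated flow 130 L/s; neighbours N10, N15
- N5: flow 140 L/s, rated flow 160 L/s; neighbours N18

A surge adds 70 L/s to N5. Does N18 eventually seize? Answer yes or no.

Round 1 — N5 at 210 > 160. N5 seizes.
  N5 sheds 210 L/s to N18: 210 each.
    N18: 20+210 = 230 > 70
Round 2 — N18 seizes.
  N18 sheds 230 L/s: no online neighbours, lost.
No further seizures.

yes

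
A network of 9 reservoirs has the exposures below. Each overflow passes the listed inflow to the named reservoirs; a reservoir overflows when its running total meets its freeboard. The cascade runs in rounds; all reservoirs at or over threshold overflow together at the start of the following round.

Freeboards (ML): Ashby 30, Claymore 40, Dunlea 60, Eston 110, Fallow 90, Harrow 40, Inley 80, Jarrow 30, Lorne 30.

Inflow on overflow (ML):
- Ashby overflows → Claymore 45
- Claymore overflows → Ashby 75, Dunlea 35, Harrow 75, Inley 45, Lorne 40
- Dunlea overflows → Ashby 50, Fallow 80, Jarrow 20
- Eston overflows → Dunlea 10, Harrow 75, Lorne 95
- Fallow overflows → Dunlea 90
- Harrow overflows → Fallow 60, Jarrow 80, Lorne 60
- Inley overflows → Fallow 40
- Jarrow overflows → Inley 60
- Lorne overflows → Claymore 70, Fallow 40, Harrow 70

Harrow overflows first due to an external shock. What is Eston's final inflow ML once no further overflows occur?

0

Round 1 — Harrow overflows (initial).
  Fallow: +60 → 60 < 90
  Jarrow: +80 → 80 ≥ 30
  Lorne: +60 → 60 ≥ 30
Round 2 — Jarrow, Lorne overflow.
  Claymore: +70 → 70 ≥ 40
  Fallow: +40 → 100 ≥ 90
  Inley: +60 → 60 < 80
Round 3 — Claymore, Fallow overflow.
  Ashby: +75 → 75 ≥ 30
  Dunlea: +35+90 → 125 ≥ 60
  Inley: +45 → 105 ≥ 80
Round 4 — Ashby, Dunlea, Inley overflow.
No further overflows.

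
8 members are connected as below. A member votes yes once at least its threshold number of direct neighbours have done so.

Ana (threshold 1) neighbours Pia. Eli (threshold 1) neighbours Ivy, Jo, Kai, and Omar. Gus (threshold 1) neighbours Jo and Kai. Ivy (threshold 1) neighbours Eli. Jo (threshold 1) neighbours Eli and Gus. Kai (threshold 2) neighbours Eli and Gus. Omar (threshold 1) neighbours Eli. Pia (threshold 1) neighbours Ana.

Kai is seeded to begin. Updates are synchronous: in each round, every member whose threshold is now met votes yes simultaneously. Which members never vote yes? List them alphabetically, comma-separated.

Ana, Pia

Round 1 — Kai votes yes (initial).
Round 2 — checking thresholds:
  Eli: 1 of 4 neighbours ≥ 1, votes yes.
  Gus: 1 of 2 neighbours ≥ 1, votes yes.
Round 3 — checking thresholds:
  Ivy: 1 of 1 neighbours ≥ 1, votes yes.
  Jo: 2 of 2 neighbours ≥ 1, votes yes.
  Omar: 1 of 1 neighbours ≥ 1, votes yes.
Round 4 — no new yes votes; cascade stops.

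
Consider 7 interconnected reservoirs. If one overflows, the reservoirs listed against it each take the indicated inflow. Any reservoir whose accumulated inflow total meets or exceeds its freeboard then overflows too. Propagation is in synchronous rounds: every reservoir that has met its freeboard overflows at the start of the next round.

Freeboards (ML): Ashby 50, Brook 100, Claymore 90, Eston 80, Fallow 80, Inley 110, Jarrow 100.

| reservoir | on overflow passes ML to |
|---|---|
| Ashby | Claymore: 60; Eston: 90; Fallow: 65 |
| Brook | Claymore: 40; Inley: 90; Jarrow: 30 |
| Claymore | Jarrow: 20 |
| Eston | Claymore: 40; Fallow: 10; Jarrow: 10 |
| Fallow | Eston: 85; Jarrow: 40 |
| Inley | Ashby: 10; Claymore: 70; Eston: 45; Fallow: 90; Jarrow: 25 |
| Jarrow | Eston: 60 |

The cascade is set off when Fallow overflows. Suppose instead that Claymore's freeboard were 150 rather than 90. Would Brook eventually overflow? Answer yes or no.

no

With Claymore's freeboard at 150:
Round 1 — Fallow overflows (initial).
  Eston: +85 → 85 ≥ 80
  Jarrow: +40 → 40 < 100
Round 2 — Eston overflows.
  Claymore: +40 → 40 < 150
  Jarrow: +10 → 50 < 100
No further overflows.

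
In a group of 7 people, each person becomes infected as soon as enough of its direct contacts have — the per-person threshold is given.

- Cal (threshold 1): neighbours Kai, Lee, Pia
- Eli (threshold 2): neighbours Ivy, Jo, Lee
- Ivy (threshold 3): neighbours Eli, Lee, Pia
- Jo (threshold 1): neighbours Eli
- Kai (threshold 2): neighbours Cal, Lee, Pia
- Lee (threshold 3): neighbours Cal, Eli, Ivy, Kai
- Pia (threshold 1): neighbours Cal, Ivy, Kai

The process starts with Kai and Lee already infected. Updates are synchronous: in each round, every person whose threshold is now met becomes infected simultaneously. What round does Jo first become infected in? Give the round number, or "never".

never

Round 1 — Kai, Lee become infected (initial).
Round 2 — checking thresholds:
  Cal: 2 of 3 neighbours ≥ 1, becomes infected.
  Eli: 1 of 3 neighbours < 2, not yet.
  Ivy: 1 of 3 neighbours < 3, not yet.
  Pia: 1 of 3 neighbours ≥ 1, becomes infected.
Round 3 — no new infections; cascade stops.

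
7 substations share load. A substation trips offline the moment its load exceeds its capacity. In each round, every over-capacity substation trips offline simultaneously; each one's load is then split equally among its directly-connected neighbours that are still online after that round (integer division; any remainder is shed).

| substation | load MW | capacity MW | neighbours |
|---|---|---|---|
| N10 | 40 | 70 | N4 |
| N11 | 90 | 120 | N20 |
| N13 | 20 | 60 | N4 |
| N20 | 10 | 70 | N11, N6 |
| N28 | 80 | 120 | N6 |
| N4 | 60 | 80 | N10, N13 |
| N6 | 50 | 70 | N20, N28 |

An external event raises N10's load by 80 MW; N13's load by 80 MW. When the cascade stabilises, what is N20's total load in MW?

Round 1 — N10 at 120 > 70; N13 at 100 > 60. N10, N13 trip offline.
  N10 sheds 120 MW to N4: 120 each.
    N4: 60+120 = 180 > 80
  N13 sheds 100 MW to N4: 100 each.
    N4: 180+100 = 280 > 80
Round 2 — N4 trips offline.
  N4 sheds 280 MW: no online neighbours, lost.
No further trips.

10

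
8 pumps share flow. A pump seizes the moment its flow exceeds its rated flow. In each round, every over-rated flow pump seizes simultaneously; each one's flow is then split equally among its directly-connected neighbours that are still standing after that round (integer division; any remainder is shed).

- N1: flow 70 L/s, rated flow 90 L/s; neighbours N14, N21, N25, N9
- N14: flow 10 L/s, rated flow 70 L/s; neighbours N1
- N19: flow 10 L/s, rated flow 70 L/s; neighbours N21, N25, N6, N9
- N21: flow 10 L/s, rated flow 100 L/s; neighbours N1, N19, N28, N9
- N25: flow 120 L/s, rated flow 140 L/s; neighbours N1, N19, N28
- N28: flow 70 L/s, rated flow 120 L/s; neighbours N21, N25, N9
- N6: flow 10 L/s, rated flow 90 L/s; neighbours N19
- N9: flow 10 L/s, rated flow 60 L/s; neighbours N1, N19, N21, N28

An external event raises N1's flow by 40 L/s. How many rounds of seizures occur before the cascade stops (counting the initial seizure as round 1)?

4

Round 1 — N1 at 110 > 90. N1 seizes.
  N1 sheds 110 L/s to N14, N21, N25, N9: 27 each (2 lost).
    N14: 10+27 = 37 ≤ 70
    N21: 10+27 = 37 ≤ 100
    N25: 120+27 = 147 > 140
    N9: 10+27 = 37 ≤ 60
Round 2 — N25 seizes.
  N25 sheds 147 L/s to N19, N28: 73 each (1 lost).
    N19: 10+73 = 83 > 70
    N28: 70+73 = 143 > 120
Round 3 — N19, N28 seize.
  N19 sheds 83 L/s to N21, N6, N9: 27 each (2 lost).
    N21: 37+27 = 64 ≤ 100
    N6: 10+27 = 37 ≤ 90
    N9: 37+27 = 64 > 60
  N28 sheds 143 L/s to N21, N9: 71 each (1 lost).
    N21: 64+71 = 135 > 100
    N9: 64+71 = 135 > 60
Round 4 — N21, N9 seize.
  N21 sheds 135 L/s: no online neighbours, lost.
  N9 sheds 135 L/s: no online neighbours, lost.
No further seizures.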